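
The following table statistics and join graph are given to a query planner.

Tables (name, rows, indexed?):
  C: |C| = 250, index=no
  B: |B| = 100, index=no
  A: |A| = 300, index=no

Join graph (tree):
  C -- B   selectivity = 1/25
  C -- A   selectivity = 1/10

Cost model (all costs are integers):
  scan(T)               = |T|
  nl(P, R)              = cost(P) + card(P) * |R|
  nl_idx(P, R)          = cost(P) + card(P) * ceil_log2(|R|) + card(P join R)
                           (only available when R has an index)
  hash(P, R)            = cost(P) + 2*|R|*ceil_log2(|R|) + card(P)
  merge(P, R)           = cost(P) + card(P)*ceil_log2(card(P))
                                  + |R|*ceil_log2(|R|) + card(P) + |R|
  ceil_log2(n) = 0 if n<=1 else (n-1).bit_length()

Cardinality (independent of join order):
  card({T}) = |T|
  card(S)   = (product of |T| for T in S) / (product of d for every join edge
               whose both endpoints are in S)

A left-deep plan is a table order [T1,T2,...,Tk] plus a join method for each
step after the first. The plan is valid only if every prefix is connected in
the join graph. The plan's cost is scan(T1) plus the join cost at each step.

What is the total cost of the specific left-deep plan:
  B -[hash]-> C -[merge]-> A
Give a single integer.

step 1: scan B: cost=100, card=100
step 2: join C via hash
    card(P join C) = 100*250/(25) = 1000
    cost = 100 + 2*250*8 + 100 = 4200
step 3: join A via merge
    card(P join A) = 1000*300/(10) = 30000
    cost = 4200 + 1000*10 + 300*9 + 1000 + 300 = 18200

18200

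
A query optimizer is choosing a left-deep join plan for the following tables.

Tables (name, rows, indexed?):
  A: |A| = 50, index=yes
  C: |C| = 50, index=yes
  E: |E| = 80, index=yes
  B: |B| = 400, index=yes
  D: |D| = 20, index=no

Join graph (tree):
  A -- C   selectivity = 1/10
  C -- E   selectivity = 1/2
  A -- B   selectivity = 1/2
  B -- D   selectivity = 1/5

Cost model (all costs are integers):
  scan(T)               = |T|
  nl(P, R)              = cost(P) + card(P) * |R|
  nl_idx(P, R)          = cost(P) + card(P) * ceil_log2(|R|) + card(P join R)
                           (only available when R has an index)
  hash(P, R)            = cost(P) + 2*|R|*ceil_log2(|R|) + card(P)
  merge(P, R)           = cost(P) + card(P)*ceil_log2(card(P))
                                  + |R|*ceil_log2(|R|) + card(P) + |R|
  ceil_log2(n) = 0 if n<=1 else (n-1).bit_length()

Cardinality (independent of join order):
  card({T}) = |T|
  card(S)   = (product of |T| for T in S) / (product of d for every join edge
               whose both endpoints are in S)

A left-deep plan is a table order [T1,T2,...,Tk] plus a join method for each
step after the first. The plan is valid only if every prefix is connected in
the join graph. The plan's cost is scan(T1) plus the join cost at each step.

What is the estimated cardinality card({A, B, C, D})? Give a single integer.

200000

Tables in S: A(50), B(400), C(50), D(20)
Edges inside S: A-C(d=10), A-B(d=2), B-D(d=5)
numerator = 50 * 400 * 50 * 20 = 20000000
denominator = 10 * 2 * 5 = 100
card(S) = 20000000 / 100 = 200000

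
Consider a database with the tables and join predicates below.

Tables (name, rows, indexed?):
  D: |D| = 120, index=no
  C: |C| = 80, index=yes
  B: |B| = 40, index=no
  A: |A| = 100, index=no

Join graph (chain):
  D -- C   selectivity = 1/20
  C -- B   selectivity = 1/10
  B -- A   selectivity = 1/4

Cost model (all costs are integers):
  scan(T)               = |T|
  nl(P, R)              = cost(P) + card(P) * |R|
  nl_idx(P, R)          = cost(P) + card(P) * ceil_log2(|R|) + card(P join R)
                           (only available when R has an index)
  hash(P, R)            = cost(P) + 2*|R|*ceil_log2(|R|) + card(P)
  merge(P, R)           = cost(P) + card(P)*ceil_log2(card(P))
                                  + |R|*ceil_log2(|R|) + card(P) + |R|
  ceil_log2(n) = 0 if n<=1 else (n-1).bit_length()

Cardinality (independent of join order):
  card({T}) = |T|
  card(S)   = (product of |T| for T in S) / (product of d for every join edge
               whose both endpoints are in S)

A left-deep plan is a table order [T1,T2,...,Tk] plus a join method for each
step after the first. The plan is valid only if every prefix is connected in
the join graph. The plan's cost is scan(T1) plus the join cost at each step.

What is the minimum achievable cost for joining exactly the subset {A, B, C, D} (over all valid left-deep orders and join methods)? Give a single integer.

Selinger DP over subsets of {A,B,C,D}:
  {D}: scan cost=120, card=120
  {C}: scan cost=80, card=80
  {B}: scan cost=40, card=40
  {A}: scan cost=100, card=100
  {CD}: card=480; try (C,hash)→1360, (C,nl_idx)→1440, (D,merge)→1680, (C,merge)→1720, (D,hash)→1840, (D,nl)→9680 …(+1); best=1360 via (C,hash)
  {BC}: card=320; try (C,nl_idx)→640, (B,hash)→640, (C,merge)→960, (B,merge)→1000, (C,hash)→1200, (C,nl)→3240 …(+1); best=640 via (C,nl_idx)
  {AB}: card=1000; try (B,hash)→680, (A,merge)→1120, (B,merge)→1180, (A,hash)→1480, (A,nl)→4040, (B,nl)→4100; best=680 via (B,hash)
  {BCD}: card=1920; try (B,hash)→2320, (D,hash)→2640, (D,merge)→4800, (B,merge)→6440, (B,nl)→20560, (D,nl)→39040; best=2320 via (B,hash)
  {ABC}: card=8000; try (A,hash)→2360, (C,hash)→2800, (A,merge)→4640, (C,merge)→12320, (C,nl_idx)→15680, (A,nl)→32640 …(+1); best=2360 via (A,hash)
  {ABCD}: card=48000; try (A,hash)→5640, (D,hash)→12040, (A,merge)→26160, (D,merge)→115320, (A,nl)→194320, (D,nl)→962360; best=5640 via (A,hash)

5640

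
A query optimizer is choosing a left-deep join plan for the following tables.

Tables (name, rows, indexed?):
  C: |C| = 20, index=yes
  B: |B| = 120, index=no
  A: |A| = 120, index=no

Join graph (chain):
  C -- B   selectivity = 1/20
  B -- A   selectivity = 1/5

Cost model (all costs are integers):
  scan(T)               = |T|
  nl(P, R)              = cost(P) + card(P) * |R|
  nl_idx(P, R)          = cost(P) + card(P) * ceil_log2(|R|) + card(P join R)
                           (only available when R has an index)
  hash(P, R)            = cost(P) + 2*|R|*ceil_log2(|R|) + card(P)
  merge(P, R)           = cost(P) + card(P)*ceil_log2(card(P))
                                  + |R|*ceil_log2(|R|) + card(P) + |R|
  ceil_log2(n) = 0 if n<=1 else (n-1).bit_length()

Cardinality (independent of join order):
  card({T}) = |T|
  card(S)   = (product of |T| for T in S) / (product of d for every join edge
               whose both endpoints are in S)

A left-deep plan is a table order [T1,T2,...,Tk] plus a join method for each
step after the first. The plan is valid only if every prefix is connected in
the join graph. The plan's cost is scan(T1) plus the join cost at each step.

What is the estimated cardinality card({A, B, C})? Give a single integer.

2880

Tables in S: A(120), B(120), C(20)
Edges inside S: C-B(d=20), B-A(d=5)
numerator = 120 * 120 * 20 = 288000
denominator = 20 * 5 = 100
card(S) = 288000 / 100 = 2880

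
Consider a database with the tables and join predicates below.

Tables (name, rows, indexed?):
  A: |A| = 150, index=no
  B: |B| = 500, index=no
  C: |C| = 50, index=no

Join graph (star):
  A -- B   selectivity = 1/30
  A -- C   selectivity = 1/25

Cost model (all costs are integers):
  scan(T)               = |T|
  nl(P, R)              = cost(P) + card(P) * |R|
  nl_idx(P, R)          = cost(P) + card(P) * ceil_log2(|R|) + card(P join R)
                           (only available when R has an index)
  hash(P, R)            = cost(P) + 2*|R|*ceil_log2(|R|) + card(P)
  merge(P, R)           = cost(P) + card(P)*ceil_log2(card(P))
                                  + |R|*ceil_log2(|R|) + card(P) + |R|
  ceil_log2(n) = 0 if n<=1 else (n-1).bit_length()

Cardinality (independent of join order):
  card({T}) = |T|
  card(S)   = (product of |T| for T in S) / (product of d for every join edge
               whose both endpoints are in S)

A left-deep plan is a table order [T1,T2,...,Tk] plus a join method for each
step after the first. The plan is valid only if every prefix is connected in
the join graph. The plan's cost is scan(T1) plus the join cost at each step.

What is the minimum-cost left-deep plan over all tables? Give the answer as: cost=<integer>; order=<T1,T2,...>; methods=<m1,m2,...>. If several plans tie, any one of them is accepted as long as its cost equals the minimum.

cost=6500; order=B,A,C; methods=hash,hash

Selinger DP (subsets sized 1..n):
  {A}: scan cost=150, card=150
  {B}: scan cost=500, card=500
  {C}: scan cost=50, card=50
  {AB}: card=2500; try (A,hash)→3400, (B,merge)→6500, (A,merge)→6850, (B,hash)→9300, (B,nl)→75150, (A,nl)→75500; best=3400 via (A,hash)
  {AC}: card=300; try (C,hash)→900, (A,merge)→1750, (C,merge)→1850, (A,hash)→2500, (A,nl)→7550, (C,nl)→7650; best=900 via (C,hash)
  {ABC}: card=5000; try (C,hash)→6500, (B,merge)→8900, (B,hash)→10200, (C,merge)→36250, (C,nl)→128400, (B,nl)→150900; best=6500 via (C,hash)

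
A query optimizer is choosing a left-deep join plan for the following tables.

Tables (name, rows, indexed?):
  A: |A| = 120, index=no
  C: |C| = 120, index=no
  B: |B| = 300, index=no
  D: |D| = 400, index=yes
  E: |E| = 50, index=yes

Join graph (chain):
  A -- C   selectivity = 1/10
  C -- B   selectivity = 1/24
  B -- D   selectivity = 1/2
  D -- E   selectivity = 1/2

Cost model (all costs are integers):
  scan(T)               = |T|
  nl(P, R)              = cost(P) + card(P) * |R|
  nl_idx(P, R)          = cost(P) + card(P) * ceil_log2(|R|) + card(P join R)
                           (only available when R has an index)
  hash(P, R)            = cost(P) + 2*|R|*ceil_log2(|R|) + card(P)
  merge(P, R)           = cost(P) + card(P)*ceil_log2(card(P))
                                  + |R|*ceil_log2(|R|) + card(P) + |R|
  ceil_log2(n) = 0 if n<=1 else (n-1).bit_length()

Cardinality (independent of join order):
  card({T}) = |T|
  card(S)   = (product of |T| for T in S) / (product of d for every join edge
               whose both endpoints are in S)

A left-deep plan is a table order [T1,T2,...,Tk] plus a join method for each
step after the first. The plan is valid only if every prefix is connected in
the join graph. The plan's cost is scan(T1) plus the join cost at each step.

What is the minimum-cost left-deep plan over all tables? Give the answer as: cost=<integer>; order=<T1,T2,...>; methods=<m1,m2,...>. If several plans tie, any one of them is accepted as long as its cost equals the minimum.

cost=3631260; order=B,C,A,D,E; methods=hash,hash,hash,hash

Selinger DP (subsets sized 1..n):
  {A}: scan cost=120, card=120
  {C}: scan cost=120, card=120
  {B}: scan cost=300, card=300
  {D}: scan cost=400, card=400
  {E}: scan cost=50, card=50
  {AC}: card=1440; try (C,hash)→1920, (A,hash)→1920, (C,merge)→2040, (A,merge)→2040, (C,nl)→14520, (A,nl)→14520; best=1920 via (C,hash)
  {BC}: card=1500; try (C,hash)→2280, (B,merge)→4080, (C,merge)→4260, (B,hash)→5640, (B,nl)→36120, (C,nl)→36300; best=2280 via (C,hash)
  {BD}: card=60000; try (B,hash)→6200, (D,merge)→7300, (B,merge)→7400, (D,hash)→7800, (D,nl_idx)→63000, (D,nl)→120300 …(+1); best=6200 via (B,hash)
  {DE}: card=10000; try (E,hash)→1400, (D,merge)→4400, (E,merge)→4750, (D,hash)→7300, (D,nl_idx)→10500, (E,nl_idx)→12800 …(+2); best=1400 via (E,hash)
  {ABC}: card=18000; try (A,hash)→5460, (B,hash)→8760, (A,merge)→21240, (B,merge)→22200, (A,nl)→182280, (B,nl)→433920; best=5460 via (A,hash)
  {BCD}: card=300000; try (D,hash)→10980, (D,merge)→24280, (C,hash)→67880, (D,nl_idx)→315780, (D,nl)→602280, (C,merge)→1027160 …(+1); best=10980 via (D,hash)
  {BDE}: card=1500000; try (B,hash)→16800, (E,hash)→66800, (B,merge)→154400, (E,merge)→1026550, (E,nl_idx)→1866200, (B,nl)→3001400 …(+1); best=16800 via (B,hash)
  {ABCD}: card=3600000; try (D,hash)→30660, (D,merge)→297460, (A,hash)→312660, (D,nl_idx)→3767460, (A,merge)→6011940, (D,nl)→7205460 …(+1); best=30660 via (D,hash)
  {BCDE}: card=7500000; try (E,hash)→311580, (C,hash)→1518480, (E,merge)→6011330, (E,nl_idx)→9310980, (E,nl)→15010980, (C,merge)→33017760 …(+1); best=311580 via (E,hash)
  {ABCDE}: card=90000000; try (E,hash)→3631260, (A,hash)→7813260, (E,merge)→82831010, (E,nl_idx)→111630660, (E,nl)→180030660, (A,merge)→180312540 …(+1); best=3631260 via (E,hash)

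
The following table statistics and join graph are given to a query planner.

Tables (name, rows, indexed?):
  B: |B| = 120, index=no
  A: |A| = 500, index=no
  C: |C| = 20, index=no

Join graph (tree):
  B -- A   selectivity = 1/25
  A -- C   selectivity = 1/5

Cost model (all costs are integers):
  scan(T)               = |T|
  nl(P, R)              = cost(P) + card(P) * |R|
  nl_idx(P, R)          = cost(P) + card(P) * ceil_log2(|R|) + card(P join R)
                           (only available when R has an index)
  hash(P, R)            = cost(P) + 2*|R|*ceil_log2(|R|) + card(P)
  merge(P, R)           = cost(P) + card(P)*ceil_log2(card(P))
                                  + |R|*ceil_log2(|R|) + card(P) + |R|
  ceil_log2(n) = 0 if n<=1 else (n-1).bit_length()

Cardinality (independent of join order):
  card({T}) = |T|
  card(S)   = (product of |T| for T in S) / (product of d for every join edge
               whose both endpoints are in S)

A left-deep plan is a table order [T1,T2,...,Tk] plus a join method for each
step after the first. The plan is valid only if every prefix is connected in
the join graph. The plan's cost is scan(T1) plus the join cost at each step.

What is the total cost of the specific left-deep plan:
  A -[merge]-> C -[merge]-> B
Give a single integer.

30580

step 1: scan A: cost=500, card=500
step 2: join C via merge
    card(P join C) = 500*20/(5) = 2000
    cost = 500 + 500*9 + 20*5 + 500 + 20 = 5620
step 3: join B via merge
    card(P join B) = 2000*120/(25) = 9600
    cost = 5620 + 2000*11 + 120*7 + 2000 + 120 = 30580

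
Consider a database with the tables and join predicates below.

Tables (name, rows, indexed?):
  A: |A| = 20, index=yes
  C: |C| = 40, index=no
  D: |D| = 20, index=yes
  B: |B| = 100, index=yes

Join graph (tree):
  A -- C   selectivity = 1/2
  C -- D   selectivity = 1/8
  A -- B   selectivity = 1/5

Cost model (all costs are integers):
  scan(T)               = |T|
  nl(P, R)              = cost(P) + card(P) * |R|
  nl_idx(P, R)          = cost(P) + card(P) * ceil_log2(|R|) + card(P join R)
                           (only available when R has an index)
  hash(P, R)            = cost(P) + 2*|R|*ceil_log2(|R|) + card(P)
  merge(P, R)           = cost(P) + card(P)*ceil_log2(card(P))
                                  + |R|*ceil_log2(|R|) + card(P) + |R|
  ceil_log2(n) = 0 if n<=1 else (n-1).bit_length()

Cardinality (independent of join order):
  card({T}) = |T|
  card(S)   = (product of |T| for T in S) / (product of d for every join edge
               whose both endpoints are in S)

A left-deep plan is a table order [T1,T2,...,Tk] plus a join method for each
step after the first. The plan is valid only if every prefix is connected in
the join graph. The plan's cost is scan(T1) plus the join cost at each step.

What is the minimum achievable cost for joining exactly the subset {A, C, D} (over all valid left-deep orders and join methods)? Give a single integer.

580

Selinger DP over subsets of {A,C,D}:
  {A}: scan cost=20, card=20
  {C}: scan cost=40, card=40
  {D}: scan cost=20, card=20
  {AC}: card=400; try (A,hash)→280, (C,merge)→420, (A,merge)→440, (C,hash)→520, (A,nl_idx)→640, (C,nl)→820 …(+1); best=280 via (A,hash)
  {CD}: card=100; try (D,hash)→280, (D,nl_idx)→340, (C,merge)→420, (D,merge)→440, (C,hash)→520, (C,nl)→820 …(+1); best=280 via (D,hash)
  {ACD}: card=1000; try (A,hash)→580, (D,hash)→880, (A,merge)→1200, (A,nl_idx)→1780, (A,nl)→2280, (D,nl_idx)→3280 …(+2); best=580 via (A,hash)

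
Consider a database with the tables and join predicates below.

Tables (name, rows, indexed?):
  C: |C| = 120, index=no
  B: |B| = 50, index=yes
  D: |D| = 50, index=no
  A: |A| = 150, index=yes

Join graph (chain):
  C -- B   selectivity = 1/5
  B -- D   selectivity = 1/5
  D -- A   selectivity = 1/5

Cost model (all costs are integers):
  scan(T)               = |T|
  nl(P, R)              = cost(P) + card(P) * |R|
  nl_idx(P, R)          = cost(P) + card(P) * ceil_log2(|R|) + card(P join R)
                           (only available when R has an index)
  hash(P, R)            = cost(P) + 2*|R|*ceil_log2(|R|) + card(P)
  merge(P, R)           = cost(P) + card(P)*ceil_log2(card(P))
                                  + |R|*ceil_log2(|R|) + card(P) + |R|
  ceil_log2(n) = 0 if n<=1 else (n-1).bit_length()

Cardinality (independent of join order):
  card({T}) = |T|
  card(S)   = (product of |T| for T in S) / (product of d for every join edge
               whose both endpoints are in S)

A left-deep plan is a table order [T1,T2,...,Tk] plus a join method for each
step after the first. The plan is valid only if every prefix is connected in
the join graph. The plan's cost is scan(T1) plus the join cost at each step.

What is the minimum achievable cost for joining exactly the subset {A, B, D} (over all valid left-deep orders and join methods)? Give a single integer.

Selinger DP over subsets of {A,B,D}:
  {B}: scan cost=50, card=50
  {D}: scan cost=50, card=50
  {A}: scan cost=150, card=150
  {BD}: card=500; try (D,hash)→700, (B,hash)→700, (D,merge)→750, (B,merge)→750, (B,nl_idx)→850, (D,nl)→2550 …(+1); best=700 via (D,hash)
  {AD}: card=1500; try (D,hash)→900, (A,merge)→1750, (D,merge)→1850, (A,nl_idx)→1950, (A,hash)→2500, (A,nl)→7550 …(+1); best=900 via (D,hash)
  {ABD}: card=15000; try (B,hash)→3000, (A,hash)→3600, (A,merge)→7050, (B,merge)→19250, (A,nl_idx)→19700, (B,nl_idx)→24900 …(+2); best=3000 via (B,hash)

3000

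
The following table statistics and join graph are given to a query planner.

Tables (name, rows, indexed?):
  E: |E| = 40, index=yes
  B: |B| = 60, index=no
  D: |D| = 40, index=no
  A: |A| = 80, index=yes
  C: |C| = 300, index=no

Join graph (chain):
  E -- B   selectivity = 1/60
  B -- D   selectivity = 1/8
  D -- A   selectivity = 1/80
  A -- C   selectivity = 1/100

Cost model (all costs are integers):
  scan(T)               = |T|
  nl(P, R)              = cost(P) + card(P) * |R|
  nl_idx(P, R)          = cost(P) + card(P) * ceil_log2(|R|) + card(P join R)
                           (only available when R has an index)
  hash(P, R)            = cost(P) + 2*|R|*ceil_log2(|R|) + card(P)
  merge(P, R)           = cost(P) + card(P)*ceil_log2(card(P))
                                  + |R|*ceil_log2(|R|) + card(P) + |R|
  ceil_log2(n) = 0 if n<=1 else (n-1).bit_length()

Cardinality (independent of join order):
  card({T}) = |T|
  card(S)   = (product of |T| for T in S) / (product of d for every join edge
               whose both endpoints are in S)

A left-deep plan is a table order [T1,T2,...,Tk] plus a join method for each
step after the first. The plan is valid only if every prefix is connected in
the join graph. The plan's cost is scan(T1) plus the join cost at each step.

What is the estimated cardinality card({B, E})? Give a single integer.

40

Tables in S: B(60), E(40)
Edges inside S: E-B(d=60)
numerator = 60 * 40 = 2400
denominator = 60 = 60
card(S) = 2400 / 60 = 40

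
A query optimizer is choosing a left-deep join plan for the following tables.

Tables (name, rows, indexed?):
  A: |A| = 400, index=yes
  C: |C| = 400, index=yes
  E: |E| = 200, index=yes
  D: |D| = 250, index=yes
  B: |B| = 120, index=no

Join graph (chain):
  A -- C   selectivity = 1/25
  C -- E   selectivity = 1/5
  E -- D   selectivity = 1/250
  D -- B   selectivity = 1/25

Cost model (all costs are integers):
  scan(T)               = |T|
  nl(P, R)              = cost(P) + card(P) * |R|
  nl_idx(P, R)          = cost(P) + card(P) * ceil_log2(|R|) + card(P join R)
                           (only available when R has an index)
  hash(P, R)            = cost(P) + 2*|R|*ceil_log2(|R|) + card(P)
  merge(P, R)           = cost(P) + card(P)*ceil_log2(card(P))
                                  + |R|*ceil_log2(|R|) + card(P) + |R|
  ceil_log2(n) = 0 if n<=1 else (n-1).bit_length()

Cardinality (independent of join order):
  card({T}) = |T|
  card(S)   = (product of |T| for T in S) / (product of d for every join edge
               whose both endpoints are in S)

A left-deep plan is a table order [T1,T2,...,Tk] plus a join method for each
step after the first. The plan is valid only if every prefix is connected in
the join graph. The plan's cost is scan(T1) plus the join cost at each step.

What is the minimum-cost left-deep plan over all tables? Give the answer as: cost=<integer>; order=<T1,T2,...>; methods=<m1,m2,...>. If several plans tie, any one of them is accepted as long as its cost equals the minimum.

cost=96040; order=E,D,B,C,A; methods=nl_idx,hash,hash,hash

Selinger DP (subsets sized 1..n):
  {A}: scan cost=400, card=400
  {C}: scan cost=400, card=400
  {E}: scan cost=200, card=200
  {D}: scan cost=250, card=250
  {B}: scan cost=120, card=120
  {AC}: card=6400; try (C,hash)→8000, (A,hash)→8000, (C,merge)→8400, (A,merge)→8400, (C,nl_idx)→10400, (A,nl_idx)→10400 …(+2); best=8000 via (C,hash)
  {CE}: card=16000; try (E,hash)→4000, (C,merge)→6000, (E,merge)→6200, (C,hash)→7600, (C,nl_idx)→18000, (E,nl_idx)→19600 …(+2); best=4000 via (E,hash)
  {DE}: card=200; try (D,nl_idx)→2000, (E,nl_idx)→2450, (E,hash)→3700, (D,merge)→4250, (E,merge)→4300, (D,hash)→4400 …(+2); best=2000 via (D,nl_idx)
  {BD}: card=1200; try (B,hash)→2180, (D,nl_idx)→2280, (D,merge)→3330, (B,merge)→3460, (D,hash)→4240, (D,nl)→30120 …(+1); best=2180 via (B,hash)
  {ACE}: card=256000; try (E,hash)→17600, (A,hash)→27200, (E,merge)→99400, (A,merge)→248000, (E,nl_idx)→315200, (A,nl_idx)→404000 …(+2); best=17600 via (E,hash)
  {CDE}: card=16000; try (C,merge)→7800, (C,hash)→9400, (C,nl_idx)→19800, (D,hash)→24000, (C,nl)→82000, (D,nl_idx)→148000 …(+2); best=7800 via (C,merge)
  {BDE}: card=960; try (B,hash)→3880, (B,merge)→4760, (E,hash)→6580, (E,nl_idx)→12740, (E,merge)→18380, (B,nl)→26000 …(+1); best=3880 via (B,hash)
  {ACDE}: card=256000; try (A,hash)→31000, (A,merge)→251800, (D,hash)→277600, (A,nl_idx)→407800, (D,nl_idx)→2321600, (D,merge)→4883850 …(+2); best=31000 via (A,hash)
  {BCDE}: card=76800; try (C,hash)→12040, (C,merge)→18440, (B,hash)→25480, (C,nl_idx)→89320, (B,merge)→248760, (C,nl)→387880 …(+1); best=12040 via (C,hash)
  {ABCDE}: card=1228800; try (A,hash)→96040, (B,hash)→288680, (A,merge)→1398440, (A,nl_idx)→1932040, (B,merge)→4895960, (A,nl)→30732040 …(+1); best=96040 via (A,hash)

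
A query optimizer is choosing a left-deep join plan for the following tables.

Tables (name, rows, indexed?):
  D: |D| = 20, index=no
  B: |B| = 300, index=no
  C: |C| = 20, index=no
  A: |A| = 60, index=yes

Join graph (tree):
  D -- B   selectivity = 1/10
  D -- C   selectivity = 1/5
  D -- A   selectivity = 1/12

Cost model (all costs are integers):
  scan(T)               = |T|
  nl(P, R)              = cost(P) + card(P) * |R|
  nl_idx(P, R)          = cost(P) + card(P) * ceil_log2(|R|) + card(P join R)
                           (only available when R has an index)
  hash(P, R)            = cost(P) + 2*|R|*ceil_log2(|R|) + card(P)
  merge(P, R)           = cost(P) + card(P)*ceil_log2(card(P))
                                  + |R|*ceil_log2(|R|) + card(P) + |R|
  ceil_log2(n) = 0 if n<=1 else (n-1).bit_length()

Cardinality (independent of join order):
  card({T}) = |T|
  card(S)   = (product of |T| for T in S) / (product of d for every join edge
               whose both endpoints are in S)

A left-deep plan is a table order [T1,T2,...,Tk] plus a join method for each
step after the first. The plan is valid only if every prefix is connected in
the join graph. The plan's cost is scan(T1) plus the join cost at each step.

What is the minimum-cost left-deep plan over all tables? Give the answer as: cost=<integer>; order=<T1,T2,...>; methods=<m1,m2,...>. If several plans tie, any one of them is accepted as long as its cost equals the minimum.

cost=4720; order=B,D,C,A; methods=hash,hash,hash

Selinger DP (subsets sized 1..n):
  {D}: scan cost=20, card=20
  {B}: scan cost=300, card=300
  {C}: scan cost=20, card=20
  {A}: scan cost=60, card=60
  {BD}: card=600; try (D,hash)→800, (B,merge)→3140, (D,merge)→3420, (B,hash)→5440, (B,nl)→6020, (D,nl)→6300; best=800 via (D,hash)
  {CD}: card=80; try (D,hash)→240, (C,hash)→240, (D,merge)→260, (C,merge)→260, (D,nl)→420, (C,nl)→420; best=240 via (D,hash)
  {AD}: card=100; try (A,nl_idx)→240, (D,hash)→320, (A,merge)→560, (D,merge)→600, (A,hash)→760, (A,nl)→1220 …(+1); best=240 via (A,nl_idx)
  {BCD}: card=2400; try (C,hash)→1600, (B,merge)→3880, (B,hash)→5720, (C,merge)→7520, (C,nl)→12800, (B,nl)→24240; best=1600 via (C,hash)
  {ABD}: card=3000; try (A,hash)→2120, (B,merge)→4040, (B,hash)→5740, (A,nl_idx)→7400, (A,merge)→7820, (B,nl)→30240 …(+1); best=2120 via (A,hash)
  {ACD}: card=400; try (C,hash)→540, (A,hash)→1040, (A,nl_idx)→1120, (C,merge)→1160, (A,merge)→1300, (C,nl)→2240 …(+1); best=540 via (C,hash)
  {ABCD}: card=12000; try (A,hash)→4720, (C,hash)→5320, (B,hash)→6340, (B,merge)→7540, (A,nl_idx)→28000, (A,merge)→33220 …(+4); best=4720 via (A,hash)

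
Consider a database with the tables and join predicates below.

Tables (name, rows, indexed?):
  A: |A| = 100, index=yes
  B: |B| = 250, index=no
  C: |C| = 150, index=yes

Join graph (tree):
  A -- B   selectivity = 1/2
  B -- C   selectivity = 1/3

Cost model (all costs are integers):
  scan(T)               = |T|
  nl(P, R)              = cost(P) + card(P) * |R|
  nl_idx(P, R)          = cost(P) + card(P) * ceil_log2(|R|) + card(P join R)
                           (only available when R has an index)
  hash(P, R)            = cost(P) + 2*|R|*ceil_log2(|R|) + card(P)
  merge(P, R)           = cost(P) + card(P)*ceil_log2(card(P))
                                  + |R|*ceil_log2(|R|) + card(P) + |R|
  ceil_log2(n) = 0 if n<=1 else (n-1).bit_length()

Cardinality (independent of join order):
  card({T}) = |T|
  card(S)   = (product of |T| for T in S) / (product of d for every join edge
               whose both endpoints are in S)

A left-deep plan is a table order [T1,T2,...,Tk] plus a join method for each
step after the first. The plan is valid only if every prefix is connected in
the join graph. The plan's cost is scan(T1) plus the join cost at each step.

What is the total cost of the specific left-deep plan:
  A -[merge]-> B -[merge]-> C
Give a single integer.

step 1: scan A: cost=100, card=100
step 2: join B via merge
    card(P join B) = 100*250/(2) = 12500
    cost = 100 + 100*7 + 250*8 + 100 + 250 = 3150
step 3: join C via merge
    card(P join C) = 12500*150/(3) = 625000
    cost = 3150 + 12500*14 + 150*8 + 12500 + 150 = 192000

192000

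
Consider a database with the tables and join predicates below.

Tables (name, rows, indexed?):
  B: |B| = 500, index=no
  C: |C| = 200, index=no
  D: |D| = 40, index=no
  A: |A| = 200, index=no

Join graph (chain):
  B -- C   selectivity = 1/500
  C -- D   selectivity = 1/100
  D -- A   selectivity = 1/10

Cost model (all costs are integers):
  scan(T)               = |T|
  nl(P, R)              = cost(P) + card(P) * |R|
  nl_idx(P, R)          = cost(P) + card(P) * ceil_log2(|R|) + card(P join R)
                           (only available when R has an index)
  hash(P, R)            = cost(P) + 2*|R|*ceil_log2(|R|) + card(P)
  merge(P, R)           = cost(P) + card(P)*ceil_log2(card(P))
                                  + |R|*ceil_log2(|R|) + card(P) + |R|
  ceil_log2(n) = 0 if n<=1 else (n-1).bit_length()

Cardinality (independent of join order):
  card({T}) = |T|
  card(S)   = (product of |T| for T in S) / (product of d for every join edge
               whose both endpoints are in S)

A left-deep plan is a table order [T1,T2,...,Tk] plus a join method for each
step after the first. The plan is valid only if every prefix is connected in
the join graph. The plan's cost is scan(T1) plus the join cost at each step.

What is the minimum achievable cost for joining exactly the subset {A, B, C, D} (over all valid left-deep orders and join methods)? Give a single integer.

Selinger DP over subsets of {A,B,C,D}:
  {B}: scan cost=500, card=500
  {C}: scan cost=200, card=200
  {D}: scan cost=40, card=40
  {A}: scan cost=200, card=200
  {BC}: card=200; try (C,hash)→4200, (B,merge)→7000, (C,merge)→7300, (B,hash)→9400, (B,nl)→100200, (C,nl)→100500; best=4200 via (C,hash)
  {CD}: card=80; try (D,hash)→880, (C,merge)→2120, (D,merge)→2280, (C,hash)→3280, (C,nl)→8040, (D,nl)→8200; best=880 via (D,hash)
  {AD}: card=800; try (D,hash)→880, (A,merge)→2120, (D,merge)→2280, (A,hash)→3280, (A,nl)→8040, (D,nl)→8200; best=880 via (D,hash)
  {BCD}: card=80; try (D,hash)→4880, (D,merge)→6280, (B,merge)→6520, (B,hash)→9960, (D,nl)→12200, (B,nl)→40880; best=4880 via (D,hash)
  {ACD}: card=1600; try (A,merge)→3320, (A,hash)→4160, (C,hash)→4880, (C,merge)→11480, (A,nl)→16880, (C,nl)→160880; best=3320 via (A,merge)
  {ABCD}: card=1600; try (A,merge)→7320, (A,hash)→8160, (B,hash)→13920, (A,nl)→20880, (B,merge)→27520, (B,nl)→803320; best=7320 via (A,merge)

7320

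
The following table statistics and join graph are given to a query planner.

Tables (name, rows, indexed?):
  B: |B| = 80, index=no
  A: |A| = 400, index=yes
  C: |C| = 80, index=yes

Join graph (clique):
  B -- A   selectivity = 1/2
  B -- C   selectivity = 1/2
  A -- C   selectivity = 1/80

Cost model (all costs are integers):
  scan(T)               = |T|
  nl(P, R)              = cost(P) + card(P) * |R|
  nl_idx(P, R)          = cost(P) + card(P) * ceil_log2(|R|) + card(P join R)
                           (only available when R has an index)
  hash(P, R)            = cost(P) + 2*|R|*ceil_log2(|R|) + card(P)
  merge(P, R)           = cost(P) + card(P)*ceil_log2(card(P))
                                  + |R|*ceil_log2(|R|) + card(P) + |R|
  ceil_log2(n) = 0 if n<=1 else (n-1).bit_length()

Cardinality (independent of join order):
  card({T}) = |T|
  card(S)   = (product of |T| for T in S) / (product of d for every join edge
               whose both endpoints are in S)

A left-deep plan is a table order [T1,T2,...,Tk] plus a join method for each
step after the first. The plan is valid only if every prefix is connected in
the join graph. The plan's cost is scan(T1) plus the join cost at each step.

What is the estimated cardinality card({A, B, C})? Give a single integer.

8000

Tables in S: A(400), B(80), C(80)
Edges inside S: B-A(d=2), B-C(d=2), A-C(d=80)
numerator = 400 * 80 * 80 = 2560000
denominator = 2 * 2 * 80 = 320
card(S) = 2560000 / 320 = 8000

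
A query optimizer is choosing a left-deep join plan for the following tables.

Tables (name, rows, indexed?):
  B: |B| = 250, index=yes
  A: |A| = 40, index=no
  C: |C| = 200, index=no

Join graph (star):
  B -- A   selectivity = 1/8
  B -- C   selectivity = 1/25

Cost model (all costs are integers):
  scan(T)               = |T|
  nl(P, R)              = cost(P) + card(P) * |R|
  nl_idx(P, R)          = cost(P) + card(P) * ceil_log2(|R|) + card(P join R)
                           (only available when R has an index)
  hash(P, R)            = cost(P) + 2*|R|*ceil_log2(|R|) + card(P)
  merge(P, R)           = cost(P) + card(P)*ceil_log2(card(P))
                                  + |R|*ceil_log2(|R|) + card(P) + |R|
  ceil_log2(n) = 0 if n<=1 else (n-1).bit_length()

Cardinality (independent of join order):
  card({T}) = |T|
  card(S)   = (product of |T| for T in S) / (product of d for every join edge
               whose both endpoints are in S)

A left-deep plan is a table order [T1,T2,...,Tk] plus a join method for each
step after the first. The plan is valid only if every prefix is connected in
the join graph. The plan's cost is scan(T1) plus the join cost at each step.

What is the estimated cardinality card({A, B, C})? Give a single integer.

Tables in S: A(40), B(250), C(200)
Edges inside S: B-A(d=8), B-C(d=25)
numerator = 40 * 250 * 200 = 2000000
denominator = 8 * 25 = 200
card(S) = 2000000 / 200 = 10000

10000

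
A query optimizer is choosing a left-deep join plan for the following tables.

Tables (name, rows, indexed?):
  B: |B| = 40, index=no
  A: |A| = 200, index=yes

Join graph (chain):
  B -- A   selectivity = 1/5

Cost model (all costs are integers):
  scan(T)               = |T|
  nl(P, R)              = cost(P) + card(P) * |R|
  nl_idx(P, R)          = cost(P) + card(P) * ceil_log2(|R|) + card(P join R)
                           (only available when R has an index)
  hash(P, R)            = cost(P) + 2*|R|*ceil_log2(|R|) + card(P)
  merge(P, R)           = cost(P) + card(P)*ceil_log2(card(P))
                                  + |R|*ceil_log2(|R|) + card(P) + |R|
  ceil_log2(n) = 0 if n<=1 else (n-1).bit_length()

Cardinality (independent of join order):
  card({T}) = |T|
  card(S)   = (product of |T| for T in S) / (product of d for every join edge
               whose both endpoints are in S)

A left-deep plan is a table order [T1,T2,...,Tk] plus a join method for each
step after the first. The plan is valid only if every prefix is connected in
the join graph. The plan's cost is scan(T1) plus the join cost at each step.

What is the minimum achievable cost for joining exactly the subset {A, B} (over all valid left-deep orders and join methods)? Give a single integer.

Selinger DP over subsets of {A,B}:
  {B}: scan cost=40, card=40
  {A}: scan cost=200, card=200
  {AB}: card=1600; try (B,hash)→880, (A,nl_idx)→1960, (A,merge)→2120, (B,merge)→2280, (A,hash)→3280, (A,nl)→8040 …(+1); best=880 via (B,hash)

880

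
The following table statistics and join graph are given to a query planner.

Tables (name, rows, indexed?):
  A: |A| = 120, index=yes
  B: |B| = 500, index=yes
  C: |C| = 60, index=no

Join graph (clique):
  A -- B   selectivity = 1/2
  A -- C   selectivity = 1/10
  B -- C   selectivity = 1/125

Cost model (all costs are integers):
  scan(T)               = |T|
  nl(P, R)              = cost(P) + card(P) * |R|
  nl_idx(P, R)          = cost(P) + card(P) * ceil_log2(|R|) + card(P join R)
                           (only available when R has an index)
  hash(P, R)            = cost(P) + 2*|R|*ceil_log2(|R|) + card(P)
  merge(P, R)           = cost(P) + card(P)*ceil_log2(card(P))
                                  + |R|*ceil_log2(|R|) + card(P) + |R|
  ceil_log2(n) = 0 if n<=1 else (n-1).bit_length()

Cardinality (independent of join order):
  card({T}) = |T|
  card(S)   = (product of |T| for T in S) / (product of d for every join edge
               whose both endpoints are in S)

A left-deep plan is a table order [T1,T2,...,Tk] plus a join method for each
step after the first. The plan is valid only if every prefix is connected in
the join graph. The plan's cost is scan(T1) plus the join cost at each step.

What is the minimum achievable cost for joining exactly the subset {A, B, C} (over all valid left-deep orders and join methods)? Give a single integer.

2760

Selinger DP over subsets of {A,B,C}:
  {A}: scan cost=120, card=120
  {B}: scan cost=500, card=500
  {C}: scan cost=60, card=60
  {AB}: card=30000; try (A,hash)→2680, (B,merge)→6080, (A,merge)→6460, (B,hash)→9240, (B,nl_idx)→31200, (A,nl_idx)→34000 …(+2); best=2680 via (A,hash)
  {AC}: card=720; try (C,hash)→960, (A,nl_idx)→1200, (A,merge)→1440, (C,merge)→1500, (A,hash)→1800, (A,nl)→7260 …(+1); best=960 via (C,hash)
  {BC}: card=240; try (B,nl_idx)→840, (C,hash)→1720, (B,merge)→5480, (C,merge)→5920, (B,hash)→9120, (B,nl)→30060 …(+1); best=840 via (B,nl_idx)
  {ABC}: card=1440; try (A,hash)→2760, (A,merge)→3960, (A,nl_idx)→3960, (B,nl_idx)→8880, (B,hash)→10680, (B,merge)→13880 …(+5); best=2760 via (A,hash)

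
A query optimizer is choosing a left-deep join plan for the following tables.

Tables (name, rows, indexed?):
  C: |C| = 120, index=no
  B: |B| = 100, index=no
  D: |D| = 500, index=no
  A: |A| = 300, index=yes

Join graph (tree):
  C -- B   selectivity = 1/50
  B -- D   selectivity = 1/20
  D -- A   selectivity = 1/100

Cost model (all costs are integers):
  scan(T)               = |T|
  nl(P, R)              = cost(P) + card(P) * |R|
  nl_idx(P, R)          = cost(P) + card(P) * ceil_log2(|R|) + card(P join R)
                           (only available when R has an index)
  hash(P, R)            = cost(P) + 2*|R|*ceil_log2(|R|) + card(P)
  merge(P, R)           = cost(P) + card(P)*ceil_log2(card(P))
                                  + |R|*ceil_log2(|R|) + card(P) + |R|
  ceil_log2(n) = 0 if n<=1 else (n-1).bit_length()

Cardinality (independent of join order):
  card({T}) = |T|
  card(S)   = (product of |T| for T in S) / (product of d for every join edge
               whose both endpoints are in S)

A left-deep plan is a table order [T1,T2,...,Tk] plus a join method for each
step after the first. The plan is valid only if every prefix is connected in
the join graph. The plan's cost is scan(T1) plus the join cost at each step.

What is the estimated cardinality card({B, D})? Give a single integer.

Tables in S: B(100), D(500)
Edges inside S: B-D(d=20)
numerator = 100 * 500 = 50000
denominator = 20 = 20
card(S) = 50000 / 20 = 2500

2500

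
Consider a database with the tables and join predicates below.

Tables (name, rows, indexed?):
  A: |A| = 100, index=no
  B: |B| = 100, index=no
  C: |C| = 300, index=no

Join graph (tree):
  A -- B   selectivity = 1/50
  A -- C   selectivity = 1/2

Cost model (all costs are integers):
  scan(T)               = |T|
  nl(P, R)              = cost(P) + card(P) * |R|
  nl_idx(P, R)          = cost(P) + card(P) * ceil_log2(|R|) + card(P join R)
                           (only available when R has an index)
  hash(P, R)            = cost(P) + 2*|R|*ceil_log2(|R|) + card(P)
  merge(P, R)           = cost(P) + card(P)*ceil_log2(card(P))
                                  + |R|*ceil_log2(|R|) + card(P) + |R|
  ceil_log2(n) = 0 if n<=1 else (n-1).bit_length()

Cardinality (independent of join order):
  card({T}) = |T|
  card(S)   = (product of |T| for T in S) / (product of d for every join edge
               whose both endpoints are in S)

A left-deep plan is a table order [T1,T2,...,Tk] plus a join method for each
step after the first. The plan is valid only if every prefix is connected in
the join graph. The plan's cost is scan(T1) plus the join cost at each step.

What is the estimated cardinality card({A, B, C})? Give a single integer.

Tables in S: A(100), B(100), C(300)
Edges inside S: A-B(d=50), A-C(d=2)
numerator = 100 * 100 * 300 = 3000000
denominator = 50 * 2 = 100
card(S) = 3000000 / 100 = 30000

30000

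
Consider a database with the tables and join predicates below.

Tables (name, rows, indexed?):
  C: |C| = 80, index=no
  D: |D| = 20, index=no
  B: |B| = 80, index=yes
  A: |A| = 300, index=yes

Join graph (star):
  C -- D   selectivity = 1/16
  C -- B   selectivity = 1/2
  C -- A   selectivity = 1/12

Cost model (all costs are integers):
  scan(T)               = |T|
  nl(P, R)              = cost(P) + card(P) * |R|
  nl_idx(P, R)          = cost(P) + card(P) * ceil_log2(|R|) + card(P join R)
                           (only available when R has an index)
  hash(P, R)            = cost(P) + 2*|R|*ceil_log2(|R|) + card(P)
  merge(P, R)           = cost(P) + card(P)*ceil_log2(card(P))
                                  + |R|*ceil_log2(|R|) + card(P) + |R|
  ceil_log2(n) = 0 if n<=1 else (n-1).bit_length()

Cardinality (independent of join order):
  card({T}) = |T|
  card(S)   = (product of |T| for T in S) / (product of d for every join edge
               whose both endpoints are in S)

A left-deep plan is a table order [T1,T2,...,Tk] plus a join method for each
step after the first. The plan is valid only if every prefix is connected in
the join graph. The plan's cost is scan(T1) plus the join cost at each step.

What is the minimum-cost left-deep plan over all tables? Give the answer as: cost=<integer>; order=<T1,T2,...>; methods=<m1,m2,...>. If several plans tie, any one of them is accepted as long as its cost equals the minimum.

cost=7380; order=C,D,A,B; methods=hash,nl_idx,hash

Selinger DP (subsets sized 1..n):
  {C}: scan cost=80, card=80
  {D}: scan cost=20, card=20
  {B}: scan cost=80, card=80
  {A}: scan cost=300, card=300
  {CD}: card=100; try (D,hash)→360, (C,merge)→780, (D,merge)→840, (C,hash)→1160, (C,nl)→1620, (D,nl)→1680; best=360 via (D,hash)
  {BC}: card=3200; try (C,hash)→1280, (B,hash)→1280, (C,merge)→1360, (B,merge)→1360, (B,nl_idx)→3840, (C,nl)→6480 …(+1); best=1280 via (C,hash)
  {AC}: card=2000; try (C,hash)→1720, (A,nl_idx)→2800, (A,merge)→3720, (C,merge)→3940, (A,hash)→5560, (A,nl)→24080 …(+1); best=1720 via (C,hash)
  {BCD}: card=4000; try (B,hash)→1580, (B,merge)→1800, (D,hash)→4680, (B,nl_idx)→5060, (B,nl)→8360, (D,merge)→43000 …(+1); best=1580 via (B,hash)
  {ACD}: card=2500; try (A,nl_idx)→3760, (D,hash)→3920, (A,merge)→4160, (A,hash)→5860, (D,merge)→25840, (A,nl)→30360 …(+1); best=3760 via (A,nl_idx)
  {ABC}: card=80000; try (B,hash)→4840, (A,hash)→9880, (B,merge)→26360, (A,merge)→45880, (B,nl_idx)→95720, (A,nl_idx)→110080 …(+2); best=4840 via (B,hash)
  {ABCD}: card=100000; try (B,hash)→7380, (A,hash)→10980, (B,merge)→36900, (A,merge)→56580, (D,hash)→85040, (B,nl_idx)→121260 …(+5); best=7380 via (B,hash)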